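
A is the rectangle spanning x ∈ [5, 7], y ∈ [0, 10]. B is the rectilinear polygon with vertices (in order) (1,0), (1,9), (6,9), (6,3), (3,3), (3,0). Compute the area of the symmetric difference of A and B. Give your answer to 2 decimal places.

44.00

|A| = 20, |B| = 36, |A∩B| = 6.
|A △ B| = |A| + |B| − 2·|A∩B| = 20 + 36 − 12 = 44.00.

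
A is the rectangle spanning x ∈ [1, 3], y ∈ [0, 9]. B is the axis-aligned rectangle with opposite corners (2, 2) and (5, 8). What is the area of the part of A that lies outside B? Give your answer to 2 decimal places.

|A∩B|: x∈[2,3], y∈[2,8] → 1·6 = 6.
|A| = 18.
|A ∖ B| = |A| − |A∩B| = 18 − 6 = 12.00.

12.00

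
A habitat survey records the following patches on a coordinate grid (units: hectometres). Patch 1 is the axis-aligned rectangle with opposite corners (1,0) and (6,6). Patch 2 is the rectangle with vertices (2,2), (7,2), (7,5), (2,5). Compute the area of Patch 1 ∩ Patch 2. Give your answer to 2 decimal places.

12.00

|Patch 1∩Patch 2|: x∈[2,6], y∈[2,5] → 4·3 = 12.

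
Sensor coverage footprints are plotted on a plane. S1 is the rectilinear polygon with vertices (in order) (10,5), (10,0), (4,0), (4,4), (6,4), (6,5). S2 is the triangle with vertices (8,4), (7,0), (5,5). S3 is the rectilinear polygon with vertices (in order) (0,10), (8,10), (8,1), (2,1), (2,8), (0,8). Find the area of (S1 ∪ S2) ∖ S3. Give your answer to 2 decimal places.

14.00

|S1 ∪ S2| = 28.6333.
|(S1 ∪ S2) ∩ S3| = 14.6333.
|(S1 ∪ S2) ∖ S3| = 28.6333 − 14.6333 = 14.00.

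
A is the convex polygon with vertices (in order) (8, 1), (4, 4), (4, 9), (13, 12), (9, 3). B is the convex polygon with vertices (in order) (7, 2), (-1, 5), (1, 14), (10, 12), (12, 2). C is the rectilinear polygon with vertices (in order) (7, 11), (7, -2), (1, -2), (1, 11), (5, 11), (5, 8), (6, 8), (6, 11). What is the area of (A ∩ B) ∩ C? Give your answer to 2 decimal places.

|A ∩ B| = 45.9652.
|(A ∩ B) ∩ C| = 18.29.

18.29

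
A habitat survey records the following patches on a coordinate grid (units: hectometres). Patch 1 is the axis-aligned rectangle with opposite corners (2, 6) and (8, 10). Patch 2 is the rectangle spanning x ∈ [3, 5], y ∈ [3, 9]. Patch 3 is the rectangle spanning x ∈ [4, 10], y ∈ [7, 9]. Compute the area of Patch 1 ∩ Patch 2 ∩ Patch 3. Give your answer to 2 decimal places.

The intersection is the polygon with vertices (5,9), (5,7), (4,7), (4,9).
By the shoelace formula its area is 2.00.

2.00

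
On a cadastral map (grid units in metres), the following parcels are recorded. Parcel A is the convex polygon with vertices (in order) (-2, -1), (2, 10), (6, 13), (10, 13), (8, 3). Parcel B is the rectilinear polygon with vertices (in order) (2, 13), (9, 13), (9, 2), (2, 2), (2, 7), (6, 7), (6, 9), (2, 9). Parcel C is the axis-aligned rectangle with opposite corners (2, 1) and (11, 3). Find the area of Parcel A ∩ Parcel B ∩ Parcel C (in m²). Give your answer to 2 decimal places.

4.75

The intersection is the polygon with vertices (5.5,2), (2,2), (2,3), (8,3).
By the shoelace formula its area is 4.75.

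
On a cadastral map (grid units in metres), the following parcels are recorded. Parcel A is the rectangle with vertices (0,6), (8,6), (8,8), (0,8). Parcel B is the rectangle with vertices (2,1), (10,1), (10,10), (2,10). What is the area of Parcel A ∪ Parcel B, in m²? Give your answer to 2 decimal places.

76.00

By inclusion–exclusion:
Individual areas: |Parcel A| = 16, |Parcel B| = 72.
|Parcel A∩Parcel B|: x∈[2,8], y∈[6,8] → 6·2 = 12.
|Parcel A ∪ Parcel B| = 88 − 12 = 76.00.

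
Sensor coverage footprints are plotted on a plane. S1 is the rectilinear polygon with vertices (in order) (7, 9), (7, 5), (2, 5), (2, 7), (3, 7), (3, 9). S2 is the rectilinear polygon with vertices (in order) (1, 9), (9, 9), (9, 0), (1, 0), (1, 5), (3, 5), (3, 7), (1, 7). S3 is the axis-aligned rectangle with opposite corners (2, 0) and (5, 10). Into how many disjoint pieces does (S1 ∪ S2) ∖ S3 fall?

(S1 ∪ S2) ∖ S3 splits into 3 disjoint pieces (area 2, area 36, area 5).

3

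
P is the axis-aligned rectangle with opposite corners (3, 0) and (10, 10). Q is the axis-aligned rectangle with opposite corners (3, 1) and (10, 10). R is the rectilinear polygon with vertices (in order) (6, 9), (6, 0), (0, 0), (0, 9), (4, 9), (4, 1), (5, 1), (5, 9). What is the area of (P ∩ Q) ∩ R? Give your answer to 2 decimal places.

16.00

|P ∩ Q| = 63.
|(P ∩ Q) ∩ R| = 16.00.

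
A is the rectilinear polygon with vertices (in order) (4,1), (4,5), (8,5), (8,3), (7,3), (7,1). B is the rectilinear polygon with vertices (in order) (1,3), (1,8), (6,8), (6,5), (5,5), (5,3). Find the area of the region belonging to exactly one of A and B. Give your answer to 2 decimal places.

33.00

|A| = 14, |B| = 23, |A∩B| = 2.
|A △ B| = |A| + |B| − 2·|A∩B| = 14 + 23 − 4 = 33.00.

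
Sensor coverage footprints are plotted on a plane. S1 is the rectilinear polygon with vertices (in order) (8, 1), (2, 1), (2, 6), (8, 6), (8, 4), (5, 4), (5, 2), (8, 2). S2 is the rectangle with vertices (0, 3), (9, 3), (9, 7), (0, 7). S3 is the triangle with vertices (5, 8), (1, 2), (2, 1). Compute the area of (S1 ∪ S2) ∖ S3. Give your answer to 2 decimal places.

41.29

|S1 ∪ S2| = 45.
|(S1 ∪ S2) ∩ S3| = 3.7143.
|(S1 ∪ S2) ∖ S3| = 45 − 3.7143 = 41.29.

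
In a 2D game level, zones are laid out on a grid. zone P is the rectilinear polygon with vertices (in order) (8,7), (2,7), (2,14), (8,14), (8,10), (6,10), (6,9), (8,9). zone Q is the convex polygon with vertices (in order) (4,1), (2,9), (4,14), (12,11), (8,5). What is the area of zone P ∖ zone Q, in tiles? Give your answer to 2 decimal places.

8.50

|zone P| = 40, |zone P∩zone Q| = 31.5.
|zone P ∖ zone Q| = |zone P| − |zone P∩zone Q| = 40 − 31.5 = 8.50.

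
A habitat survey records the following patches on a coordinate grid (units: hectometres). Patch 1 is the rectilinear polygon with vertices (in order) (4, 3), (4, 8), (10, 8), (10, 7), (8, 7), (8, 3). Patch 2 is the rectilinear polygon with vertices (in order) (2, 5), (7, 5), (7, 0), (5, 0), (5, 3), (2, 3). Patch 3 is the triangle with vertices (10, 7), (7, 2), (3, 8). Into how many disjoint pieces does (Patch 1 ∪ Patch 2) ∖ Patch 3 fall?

(Patch 1 ∪ Patch 2) ∖ Patch 3 splits into 3 disjoint pieces (area 3.4286, area 0.1333, area 13.75).

3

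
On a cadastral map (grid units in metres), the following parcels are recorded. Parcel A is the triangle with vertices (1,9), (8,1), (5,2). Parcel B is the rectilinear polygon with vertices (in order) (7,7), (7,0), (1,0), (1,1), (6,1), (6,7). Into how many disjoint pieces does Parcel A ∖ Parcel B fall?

2

Parcel A ∖ Parcel B splits into 2 disjoint pieces (area 6.881, area 0.4048).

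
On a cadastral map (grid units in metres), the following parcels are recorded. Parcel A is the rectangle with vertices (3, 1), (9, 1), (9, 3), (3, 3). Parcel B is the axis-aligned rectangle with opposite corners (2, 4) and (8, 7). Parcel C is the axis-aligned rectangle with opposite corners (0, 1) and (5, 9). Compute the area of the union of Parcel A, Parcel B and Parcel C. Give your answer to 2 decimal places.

57.00

By inclusion–exclusion:
Individual areas: |Parcel A| = 12, |Parcel B| = 18, |Parcel C| = 40.
|Parcel A∩Parcel B| = 0 (no overlap).
|Parcel A∩Parcel C|: x∈[3,5], y∈[1,3] → 2·2 = 4.
|Parcel B∩Parcel C|: x∈[2,5], y∈[4,7] → 3·3 = 9.
|Parcel A∩Parcel B∩Parcel C| = 0.
|Parcel A ∪ Parcel B ∪ Parcel C| = 70 − 13 + 0 = 57.00.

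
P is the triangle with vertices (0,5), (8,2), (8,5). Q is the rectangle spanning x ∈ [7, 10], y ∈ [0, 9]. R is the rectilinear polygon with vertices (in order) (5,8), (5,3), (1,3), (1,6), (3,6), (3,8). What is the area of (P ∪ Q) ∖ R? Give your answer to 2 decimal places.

31.69

|P ∪ Q| = 36.1875.
|(P ∪ Q) ∩ R| = 4.5.
|(P ∪ Q) ∖ R| = 36.1875 − 4.5 = 31.69.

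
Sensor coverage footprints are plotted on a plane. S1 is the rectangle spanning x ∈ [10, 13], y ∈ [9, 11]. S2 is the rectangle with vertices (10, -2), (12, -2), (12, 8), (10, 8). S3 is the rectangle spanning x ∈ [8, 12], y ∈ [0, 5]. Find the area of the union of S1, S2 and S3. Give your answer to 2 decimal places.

By inclusion–exclusion:
Individual areas: |S1| = 6, |S2| = 20, |S3| = 20.
|S1∩S2| = 0 (no overlap).
|S1∩S3| = 0 (no overlap).
|S2∩S3|: x∈[10,12], y∈[0,5] → 2·5 = 10.
|S1∩S2∩S3| = 0.
|S1 ∪ S2 ∪ S3| = 46 − 10 + 0 = 36.00.

36.00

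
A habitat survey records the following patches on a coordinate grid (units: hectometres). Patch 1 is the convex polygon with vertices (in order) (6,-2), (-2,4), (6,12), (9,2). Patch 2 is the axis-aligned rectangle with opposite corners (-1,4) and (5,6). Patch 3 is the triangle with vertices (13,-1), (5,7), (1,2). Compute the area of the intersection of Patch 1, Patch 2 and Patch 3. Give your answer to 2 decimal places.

3.20

The intersection is the polygon with vertices (5,6), (5,4), (2.6,4), (4.2,6).
By the shoelace formula its area is 3.20.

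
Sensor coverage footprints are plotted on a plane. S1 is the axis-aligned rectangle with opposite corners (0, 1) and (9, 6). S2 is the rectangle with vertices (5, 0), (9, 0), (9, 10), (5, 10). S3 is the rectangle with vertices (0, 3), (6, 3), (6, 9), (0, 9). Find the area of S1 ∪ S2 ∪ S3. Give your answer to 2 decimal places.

By inclusion–exclusion:
Individual areas: |S1| = 45, |S2| = 40, |S3| = 36.
|S1∩S2|: x∈[5,9], y∈[1,6] → 4·5 = 20.
|S1∩S3|: x∈[0,6], y∈[3,6] → 6·3 = 18.
|S2∩S3|: x∈[5,6], y∈[3,9] → 1·6 = 6.
|S1∩S2∩S3| = 3.
|S1 ∪ S2 ∪ S3| = 121 − 44 + 3 = 80.00.

80.00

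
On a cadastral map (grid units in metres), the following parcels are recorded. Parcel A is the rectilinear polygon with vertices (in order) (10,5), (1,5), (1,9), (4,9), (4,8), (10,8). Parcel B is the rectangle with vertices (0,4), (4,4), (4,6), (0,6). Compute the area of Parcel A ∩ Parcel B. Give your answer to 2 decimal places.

The intersection is the polygon with vertices (1,5), (1,6), (4,6), (4,5).
By the shoelace formula its area is 3.00.

3.00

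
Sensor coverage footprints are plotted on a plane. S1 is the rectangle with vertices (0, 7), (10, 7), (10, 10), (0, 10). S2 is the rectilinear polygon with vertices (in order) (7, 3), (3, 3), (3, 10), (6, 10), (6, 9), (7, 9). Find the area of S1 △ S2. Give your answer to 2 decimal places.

35.00

|S1| = 30, |S2| = 27, |S1∩S2| = 11.
|S1 △ S2| = |S1| + |S2| − 2·|S1∩S2| = 30 + 27 − 22 = 35.00.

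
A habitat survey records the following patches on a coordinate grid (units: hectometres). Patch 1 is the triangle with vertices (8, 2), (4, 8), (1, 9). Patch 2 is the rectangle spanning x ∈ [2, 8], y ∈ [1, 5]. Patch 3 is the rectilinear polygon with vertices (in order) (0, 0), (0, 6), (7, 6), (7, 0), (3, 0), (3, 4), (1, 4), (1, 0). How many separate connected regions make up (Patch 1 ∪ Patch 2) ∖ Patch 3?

(Patch 1 ∪ Patch 2) ∖ Patch 3 splits into 3 disjoint pieces (area 4.3333, area 4, area 3).

3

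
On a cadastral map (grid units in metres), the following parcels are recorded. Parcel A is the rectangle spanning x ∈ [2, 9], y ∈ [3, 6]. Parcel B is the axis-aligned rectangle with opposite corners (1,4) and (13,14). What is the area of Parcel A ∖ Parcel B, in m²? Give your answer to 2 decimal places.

|Parcel A∩Parcel B|: x∈[2,9], y∈[4,6] → 7·2 = 14.
|Parcel A| = 21.
|Parcel A ∖ Parcel B| = |Parcel A| − |Parcel A∩Parcel B| = 21 − 14 = 7.00.

7.00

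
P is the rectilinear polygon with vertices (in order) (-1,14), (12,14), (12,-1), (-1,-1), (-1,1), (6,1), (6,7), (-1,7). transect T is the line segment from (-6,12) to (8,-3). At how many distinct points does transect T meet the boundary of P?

2

The segment meets the boundary at (6.133,-1), (4.267,1).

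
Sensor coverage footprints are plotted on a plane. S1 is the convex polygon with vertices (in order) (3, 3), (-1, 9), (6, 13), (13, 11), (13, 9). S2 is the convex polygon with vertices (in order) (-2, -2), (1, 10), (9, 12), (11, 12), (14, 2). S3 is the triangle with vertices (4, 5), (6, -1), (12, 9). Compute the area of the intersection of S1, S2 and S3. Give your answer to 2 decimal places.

7.56

The intersection is the polygon with vertices (11.933,8.889), (11.438,8.062), (4.389,3.833), (4,5), (11.913,8.957).
By the shoelace formula its area is 7.56.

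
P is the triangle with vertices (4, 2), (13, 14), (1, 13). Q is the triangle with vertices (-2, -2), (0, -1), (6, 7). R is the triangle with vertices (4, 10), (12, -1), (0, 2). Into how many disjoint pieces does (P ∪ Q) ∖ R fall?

2

(P ∪ Q) ∖ R splits into 2 disjoint pieces (area 50.0376, area 2.9785).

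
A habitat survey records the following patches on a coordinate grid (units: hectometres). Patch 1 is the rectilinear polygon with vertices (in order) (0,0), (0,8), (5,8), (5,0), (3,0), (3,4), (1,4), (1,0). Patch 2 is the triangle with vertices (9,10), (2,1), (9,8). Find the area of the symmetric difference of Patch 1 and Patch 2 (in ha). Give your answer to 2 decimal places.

36.71

|Patch 1| = 32, |Patch 2| = 7, |Patch 1∩Patch 2| = 1.1429.
|Patch 1 △ Patch 2| = |Patch 1| + |Patch 2| − 2·|Patch 1∩Patch 2| = 32 + 7 − 2.2857 = 36.71.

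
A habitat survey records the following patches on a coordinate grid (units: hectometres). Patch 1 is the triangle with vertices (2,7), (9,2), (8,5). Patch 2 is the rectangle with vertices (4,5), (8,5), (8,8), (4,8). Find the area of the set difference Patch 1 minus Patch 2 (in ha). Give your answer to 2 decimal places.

|Patch 1| = 8, |Patch 1∩Patch 2| = 2.4381.
|Patch 1 ∖ Patch 2| = |Patch 1| − |Patch 1∩Patch 2| = 8 − 2.4381 = 5.56.

5.56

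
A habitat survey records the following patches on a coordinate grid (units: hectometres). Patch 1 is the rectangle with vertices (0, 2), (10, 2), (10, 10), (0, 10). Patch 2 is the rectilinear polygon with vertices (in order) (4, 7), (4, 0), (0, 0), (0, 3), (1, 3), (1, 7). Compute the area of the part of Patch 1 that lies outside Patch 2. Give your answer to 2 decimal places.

64.00

|Patch 1| = 80, |Patch 1∩Patch 2| = 16.
|Patch 1 ∖ Patch 2| = |Patch 1| − |Patch 1∩Patch 2| = 80 − 16 = 64.00.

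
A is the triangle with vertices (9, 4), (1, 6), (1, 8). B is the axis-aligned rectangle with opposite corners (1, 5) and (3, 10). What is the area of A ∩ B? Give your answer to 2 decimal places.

The intersection is the polygon with vertices (1,6), (1,8), (3,7), (3,5.5).
By the shoelace formula its area is 3.50.

3.50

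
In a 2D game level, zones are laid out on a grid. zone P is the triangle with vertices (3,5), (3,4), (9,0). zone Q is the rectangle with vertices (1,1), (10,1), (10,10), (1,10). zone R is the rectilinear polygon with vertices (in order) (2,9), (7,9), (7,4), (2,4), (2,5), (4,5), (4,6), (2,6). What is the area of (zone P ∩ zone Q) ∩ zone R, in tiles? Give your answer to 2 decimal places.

0.60

The region (zone P ∩ zone Q) ∩ zone R is the polygon with vertices (3,5), (4.2,4), (3,4).
By the shoelace formula its area is 0.60.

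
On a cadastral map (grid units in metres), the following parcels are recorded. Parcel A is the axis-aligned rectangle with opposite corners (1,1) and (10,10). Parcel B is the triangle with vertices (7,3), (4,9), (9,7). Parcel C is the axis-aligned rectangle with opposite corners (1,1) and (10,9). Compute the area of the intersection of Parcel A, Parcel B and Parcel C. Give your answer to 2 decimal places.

The intersection is the polygon with vertices (9,7), (7,3), (4,9).
By the shoelace formula its area is 12.00.

12.00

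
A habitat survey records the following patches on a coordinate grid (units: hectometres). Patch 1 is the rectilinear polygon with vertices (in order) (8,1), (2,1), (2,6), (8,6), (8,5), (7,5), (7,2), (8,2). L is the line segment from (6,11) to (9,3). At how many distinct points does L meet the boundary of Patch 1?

The segment meets the boundary at (8,5.667), (7.875,6).

2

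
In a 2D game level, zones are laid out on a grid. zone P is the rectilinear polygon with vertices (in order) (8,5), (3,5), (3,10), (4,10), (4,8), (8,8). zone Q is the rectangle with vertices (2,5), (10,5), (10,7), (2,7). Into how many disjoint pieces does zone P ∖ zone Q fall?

1

zone P ∖ zone Q is a single connected region.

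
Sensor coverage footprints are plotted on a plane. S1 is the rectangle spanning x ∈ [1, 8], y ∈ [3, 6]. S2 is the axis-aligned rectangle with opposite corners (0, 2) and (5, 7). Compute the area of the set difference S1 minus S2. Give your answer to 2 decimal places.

9.00

|S1∩S2|: x∈[1,5], y∈[3,6] → 4·3 = 12.
|S1| = 21.
|S1 ∖ S2| = |S1| − |S1∩S2| = 21 − 12 = 9.00.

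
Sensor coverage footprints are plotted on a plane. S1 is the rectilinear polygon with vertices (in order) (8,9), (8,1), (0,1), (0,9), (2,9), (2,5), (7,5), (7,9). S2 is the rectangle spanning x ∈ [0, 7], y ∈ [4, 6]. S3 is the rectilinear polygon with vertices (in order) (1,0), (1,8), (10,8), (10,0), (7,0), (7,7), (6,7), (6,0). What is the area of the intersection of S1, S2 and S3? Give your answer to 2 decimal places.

6.00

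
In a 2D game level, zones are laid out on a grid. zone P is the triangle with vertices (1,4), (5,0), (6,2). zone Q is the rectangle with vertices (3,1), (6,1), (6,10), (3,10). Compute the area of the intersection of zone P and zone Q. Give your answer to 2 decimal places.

4.05

The intersection is the polygon with vertices (3,2), (3,3.2), (6,2), (5.5,1), (4,1).
By the shoelace formula its area is 4.05.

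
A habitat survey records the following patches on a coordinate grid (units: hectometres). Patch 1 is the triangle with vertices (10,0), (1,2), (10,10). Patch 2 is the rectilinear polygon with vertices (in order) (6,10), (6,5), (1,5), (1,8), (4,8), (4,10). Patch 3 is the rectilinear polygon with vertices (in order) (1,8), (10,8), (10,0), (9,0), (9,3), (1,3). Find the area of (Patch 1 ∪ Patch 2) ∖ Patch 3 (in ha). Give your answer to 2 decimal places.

20.80

|Patch 1 ∪ Patch 2| = 62.8264.
|(Patch 1 ∪ Patch 2) ∩ Patch 3| = 42.0278.
|(Patch 1 ∪ Patch 2) ∖ Patch 3| = 62.8264 − 42.0278 = 20.80.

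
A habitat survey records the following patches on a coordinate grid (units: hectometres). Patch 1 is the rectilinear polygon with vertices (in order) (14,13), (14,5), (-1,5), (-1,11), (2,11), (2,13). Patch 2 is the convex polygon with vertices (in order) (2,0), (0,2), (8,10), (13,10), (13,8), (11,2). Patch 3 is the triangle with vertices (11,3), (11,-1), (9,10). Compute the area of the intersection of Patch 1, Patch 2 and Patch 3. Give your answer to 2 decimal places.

1.30

The intersection is the polygon with vertices (9.909,5), (9,10), (10.429,5).
By the shoelace formula its area is 1.30.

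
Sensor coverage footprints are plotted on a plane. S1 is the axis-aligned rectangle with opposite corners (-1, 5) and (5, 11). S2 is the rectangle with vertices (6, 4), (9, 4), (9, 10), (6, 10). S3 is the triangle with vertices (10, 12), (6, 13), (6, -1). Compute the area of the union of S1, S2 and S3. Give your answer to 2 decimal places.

67.47

By inclusion–exclusion:
Individual areas: |S1| = 36, |S2| = 18, |S3| = 28.
|S1∩S2| = 0 (no overlap).
|S1∩S3| = 0.
|S2∩S3| = 14.5288.
|S1∩S2∩S3| = 0.
|S1 ∪ S2 ∪ S3| = 82 − 14.5288 + 0 = 67.47.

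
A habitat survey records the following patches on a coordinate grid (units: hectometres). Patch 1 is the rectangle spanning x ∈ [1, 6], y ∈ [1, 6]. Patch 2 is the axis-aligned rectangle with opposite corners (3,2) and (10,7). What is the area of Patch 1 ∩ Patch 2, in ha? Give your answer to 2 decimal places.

|Patch 1∩Patch 2|: x∈[3,6], y∈[2,6] → 3·4 = 12.

12.00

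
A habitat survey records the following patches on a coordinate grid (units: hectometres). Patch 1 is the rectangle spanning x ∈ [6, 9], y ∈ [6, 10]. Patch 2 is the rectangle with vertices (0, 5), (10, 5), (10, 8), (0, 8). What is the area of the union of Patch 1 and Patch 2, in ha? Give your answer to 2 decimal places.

36.00

By inclusion–exclusion:
Individual areas: |Patch 1| = 12, |Patch 2| = 30.
|Patch 1∩Patch 2|: x∈[6,9], y∈[6,8] → 3·2 = 6.
|Patch 1 ∪ Patch 2| = 42 − 6 = 36.00.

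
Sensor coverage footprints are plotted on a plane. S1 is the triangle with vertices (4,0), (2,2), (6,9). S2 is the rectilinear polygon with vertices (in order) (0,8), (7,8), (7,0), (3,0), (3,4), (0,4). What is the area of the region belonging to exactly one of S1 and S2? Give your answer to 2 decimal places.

36.10

|S1| = 11, |S2| = 44, |S1∩S2| = 9.4504.
|S1 △ S2| = |S1| + |S2| − 2·|S1∩S2| = 11 + 44 − 18.9008 = 36.10.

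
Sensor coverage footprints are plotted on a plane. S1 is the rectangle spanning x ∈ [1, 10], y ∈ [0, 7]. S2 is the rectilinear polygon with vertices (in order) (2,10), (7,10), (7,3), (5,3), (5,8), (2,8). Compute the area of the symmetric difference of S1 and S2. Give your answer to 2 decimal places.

67.00

|S1| = 63, |S2| = 20, |S1∩S2| = 8.
|S1 △ S2| = |S1| + |S2| − 2·|S1∩S2| = 63 + 20 − 16 = 67.00.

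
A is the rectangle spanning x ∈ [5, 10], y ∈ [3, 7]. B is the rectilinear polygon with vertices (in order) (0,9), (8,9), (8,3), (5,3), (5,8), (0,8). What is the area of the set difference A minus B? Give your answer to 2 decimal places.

|A| = 20, |A∩B| = 12.
|A ∖ B| = |A| − |A∩B| = 20 − 12 = 8.00.

8.00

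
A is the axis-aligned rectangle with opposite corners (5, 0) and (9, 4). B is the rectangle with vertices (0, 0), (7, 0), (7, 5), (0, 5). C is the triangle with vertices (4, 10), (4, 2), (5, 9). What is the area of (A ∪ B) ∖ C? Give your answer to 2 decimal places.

|A ∪ B| = 43.
|(A ∪ B) ∩ C| = 0.6429.
|(A ∪ B) ∖ C| = 43 − 0.6429 = 42.36.

42.36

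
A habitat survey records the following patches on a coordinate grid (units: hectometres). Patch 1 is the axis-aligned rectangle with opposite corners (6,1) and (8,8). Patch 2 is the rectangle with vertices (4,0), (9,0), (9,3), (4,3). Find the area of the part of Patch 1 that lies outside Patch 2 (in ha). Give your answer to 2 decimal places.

10.00

|Patch 1∩Patch 2|: x∈[6,8], y∈[1,3] → 2·2 = 4.
|Patch 1| = 14.
|Patch 1 ∖ Patch 2| = |Patch 1| − |Patch 1∩Patch 2| = 14 − 4 = 10.00.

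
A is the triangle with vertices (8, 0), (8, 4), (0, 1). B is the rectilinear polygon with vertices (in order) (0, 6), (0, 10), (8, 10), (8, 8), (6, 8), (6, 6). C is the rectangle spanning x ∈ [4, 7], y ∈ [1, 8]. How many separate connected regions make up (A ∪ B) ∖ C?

2

(A ∪ B) ∖ C splits into 2 disjoint pieces (area 9.8125, area 24).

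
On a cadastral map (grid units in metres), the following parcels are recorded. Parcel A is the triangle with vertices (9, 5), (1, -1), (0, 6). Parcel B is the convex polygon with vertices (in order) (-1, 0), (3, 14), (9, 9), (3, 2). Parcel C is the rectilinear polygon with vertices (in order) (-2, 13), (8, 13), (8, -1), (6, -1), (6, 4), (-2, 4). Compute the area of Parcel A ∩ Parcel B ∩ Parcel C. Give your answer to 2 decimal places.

The intersection is the polygon with vertices (0.692,5.923), (5.87,5.348), (4.714,4), (0.286,4), (0.238,4.333).
By the shoelace formula its area is 8.19.

8.19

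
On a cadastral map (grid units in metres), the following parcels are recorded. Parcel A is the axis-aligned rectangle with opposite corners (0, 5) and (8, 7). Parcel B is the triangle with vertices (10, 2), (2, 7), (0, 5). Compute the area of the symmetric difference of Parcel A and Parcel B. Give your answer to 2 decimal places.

18.60

|Parcel A| = 16, |Parcel B| = 13, |Parcel A∩Parcel B| = 5.2.
|Parcel A △ Parcel B| = |Parcel A| + |Parcel B| − 2·|Parcel A∩Parcel B| = 16 + 13 − 10.4 = 18.60.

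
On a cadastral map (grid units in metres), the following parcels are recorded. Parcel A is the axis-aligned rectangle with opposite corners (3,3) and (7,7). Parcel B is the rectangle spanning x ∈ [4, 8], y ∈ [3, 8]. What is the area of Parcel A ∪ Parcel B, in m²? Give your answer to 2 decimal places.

By inclusion–exclusion:
Individual areas: |Parcel A| = 16, |Parcel B| = 20.
|Parcel A∩Parcel B|: x∈[4,7], y∈[3,7] → 3·4 = 12.
|Parcel A ∪ Parcel B| = 36 − 12 = 24.00.

24.00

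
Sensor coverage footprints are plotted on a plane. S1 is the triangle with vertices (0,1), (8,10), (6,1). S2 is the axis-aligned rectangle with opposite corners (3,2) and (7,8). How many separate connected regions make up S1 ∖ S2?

2

S1 ∖ S2 splits into 2 disjoint pieces (area 8.1736, area 2.0278).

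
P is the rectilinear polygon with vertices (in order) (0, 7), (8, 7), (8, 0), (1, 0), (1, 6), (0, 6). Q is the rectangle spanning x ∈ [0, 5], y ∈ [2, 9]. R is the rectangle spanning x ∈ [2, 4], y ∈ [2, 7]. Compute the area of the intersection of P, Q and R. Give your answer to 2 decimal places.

The intersection is the polygon with vertices (2,2), (2,7), (4,7), (4,2).
By the shoelace formula its area is 10.00.

10.00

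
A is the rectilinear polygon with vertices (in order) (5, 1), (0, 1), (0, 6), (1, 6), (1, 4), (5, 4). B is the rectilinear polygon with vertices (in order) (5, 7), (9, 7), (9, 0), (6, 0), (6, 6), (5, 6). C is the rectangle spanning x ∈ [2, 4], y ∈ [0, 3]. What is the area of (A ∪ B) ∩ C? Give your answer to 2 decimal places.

4.00

The region (A ∪ B) ∩ C is the polygon with vertices (2,1), (2,3), (4,3), (4,1).
By the shoelace formula its area is 4.00.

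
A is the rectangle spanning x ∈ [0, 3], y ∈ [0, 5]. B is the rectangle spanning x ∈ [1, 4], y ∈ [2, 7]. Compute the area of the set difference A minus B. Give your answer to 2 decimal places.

|A∩B|: x∈[1,3], y∈[2,5] → 2·3 = 6.
|A| = 15.
|A ∖ B| = |A| − |A∩B| = 15 − 6 = 9.00.

9.00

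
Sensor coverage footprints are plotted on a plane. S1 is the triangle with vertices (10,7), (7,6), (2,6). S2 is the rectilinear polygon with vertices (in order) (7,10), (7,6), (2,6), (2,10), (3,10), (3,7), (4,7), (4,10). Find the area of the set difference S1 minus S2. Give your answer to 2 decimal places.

0.94

|S1| = 2.5, |S1∩S2| = 1.5625.
|S1 ∖ S2| = |S1| − |S1∩S2| = 2.5 − 1.5625 = 0.94.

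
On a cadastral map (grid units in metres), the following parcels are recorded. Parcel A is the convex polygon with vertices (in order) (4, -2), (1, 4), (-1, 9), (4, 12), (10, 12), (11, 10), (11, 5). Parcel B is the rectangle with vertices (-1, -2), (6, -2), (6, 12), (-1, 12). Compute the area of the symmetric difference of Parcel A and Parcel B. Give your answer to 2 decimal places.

82.00

|Parcel A| = 109, |Parcel B| = 98, |Parcel A∩Parcel B| = 62.5.
|Parcel A △ Parcel B| = |Parcel A| + |Parcel B| − 2·|Parcel A∩Parcel B| = 109 + 98 − 125 = 82.00.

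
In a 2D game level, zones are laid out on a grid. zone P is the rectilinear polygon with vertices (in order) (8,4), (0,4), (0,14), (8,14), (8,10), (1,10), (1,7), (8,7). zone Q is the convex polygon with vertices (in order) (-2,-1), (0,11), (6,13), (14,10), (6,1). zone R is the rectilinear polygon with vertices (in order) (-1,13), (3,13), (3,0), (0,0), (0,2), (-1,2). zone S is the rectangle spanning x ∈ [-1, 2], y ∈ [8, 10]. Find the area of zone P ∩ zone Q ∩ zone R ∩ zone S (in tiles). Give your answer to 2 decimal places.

2.00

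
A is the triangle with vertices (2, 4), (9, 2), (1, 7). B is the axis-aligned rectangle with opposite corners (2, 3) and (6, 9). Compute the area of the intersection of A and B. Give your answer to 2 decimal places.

6.75

The intersection is the polygon with vertices (2,4), (2,6.375), (6,3.875), (6,3), (5.5,3).
By the shoelace formula its area is 6.75.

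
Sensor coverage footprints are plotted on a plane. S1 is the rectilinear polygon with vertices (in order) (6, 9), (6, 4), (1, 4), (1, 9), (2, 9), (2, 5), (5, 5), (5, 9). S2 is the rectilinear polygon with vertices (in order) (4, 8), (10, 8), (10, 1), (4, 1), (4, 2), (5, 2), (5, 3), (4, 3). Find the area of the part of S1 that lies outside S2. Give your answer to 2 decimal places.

|S1| = 13, |S1∩S2| = 5.
|S1 ∖ S2| = |S1| − |S1∩S2| = 13 − 5 = 8.00.

8.00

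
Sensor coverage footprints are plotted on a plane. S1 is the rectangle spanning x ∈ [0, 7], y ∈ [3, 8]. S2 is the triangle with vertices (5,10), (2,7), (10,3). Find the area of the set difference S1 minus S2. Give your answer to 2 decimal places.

24.48

|S1| = 35, |S1∩S2| = 10.5214.
|S1 ∖ S2| = |S1| − |S1∩S2| = 35 − 10.5214 = 24.48.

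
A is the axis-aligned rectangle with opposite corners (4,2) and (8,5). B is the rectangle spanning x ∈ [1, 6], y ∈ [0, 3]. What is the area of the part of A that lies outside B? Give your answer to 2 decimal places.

10.00

|A∩B|: x∈[4,6], y∈[2,3] → 2·1 = 2.
|A| = 12.
|A ∖ B| = |A| − |A∩B| = 12 − 2 = 10.00.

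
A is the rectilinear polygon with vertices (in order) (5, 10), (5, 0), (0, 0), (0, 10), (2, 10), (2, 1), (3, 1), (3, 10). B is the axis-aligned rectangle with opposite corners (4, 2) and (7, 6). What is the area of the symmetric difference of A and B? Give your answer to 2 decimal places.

|A| = 41, |B| = 12, |A∩B| = 4.
|A △ B| = |A| + |B| − 2·|A∩B| = 41 + 12 − 8 = 45.00.

45.00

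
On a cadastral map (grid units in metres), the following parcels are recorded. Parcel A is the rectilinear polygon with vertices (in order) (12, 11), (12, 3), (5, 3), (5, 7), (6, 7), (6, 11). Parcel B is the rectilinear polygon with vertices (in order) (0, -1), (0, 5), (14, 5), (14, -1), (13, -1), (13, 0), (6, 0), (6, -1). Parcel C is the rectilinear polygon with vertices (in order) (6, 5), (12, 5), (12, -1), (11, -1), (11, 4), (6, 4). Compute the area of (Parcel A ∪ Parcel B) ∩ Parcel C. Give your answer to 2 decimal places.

10.00

The region (Parcel A ∪ Parcel B) ∩ Parcel C is the polygon with vertices (11,0), (11,4), (6,4), (6,5), (12,5), (12,0).
By the shoelace formula its area is 10.00.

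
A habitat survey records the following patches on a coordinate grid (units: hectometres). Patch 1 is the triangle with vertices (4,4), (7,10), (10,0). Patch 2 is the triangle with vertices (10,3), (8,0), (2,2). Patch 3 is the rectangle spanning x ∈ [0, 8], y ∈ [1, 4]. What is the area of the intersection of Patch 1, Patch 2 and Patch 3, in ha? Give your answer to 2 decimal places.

1.27

The intersection is the polygon with vertices (6.21,2.526), (8,2.75), (8,1.333).
By the shoelace formula its area is 1.27.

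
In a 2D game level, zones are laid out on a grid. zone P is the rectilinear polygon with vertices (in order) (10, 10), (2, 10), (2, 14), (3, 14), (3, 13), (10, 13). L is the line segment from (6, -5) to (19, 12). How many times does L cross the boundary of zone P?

The segment lies entirely outside zone P and never meets its boundary.

0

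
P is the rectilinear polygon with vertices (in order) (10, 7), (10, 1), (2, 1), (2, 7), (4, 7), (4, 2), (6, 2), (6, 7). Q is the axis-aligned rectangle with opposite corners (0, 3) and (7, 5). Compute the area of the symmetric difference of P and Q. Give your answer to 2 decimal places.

40.00

|P| = 38, |Q| = 14, |P∩Q| = 6.
|P △ Q| = |P| + |Q| − 2·|P∩Q| = 38 + 14 − 12 = 40.00.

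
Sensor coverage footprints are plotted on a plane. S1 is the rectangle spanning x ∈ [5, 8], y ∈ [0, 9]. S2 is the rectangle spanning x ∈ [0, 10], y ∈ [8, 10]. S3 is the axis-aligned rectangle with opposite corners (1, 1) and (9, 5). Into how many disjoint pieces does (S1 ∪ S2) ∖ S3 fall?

2

(S1 ∪ S2) ∖ S3 splits into 2 disjoint pieces (area 3, area 29).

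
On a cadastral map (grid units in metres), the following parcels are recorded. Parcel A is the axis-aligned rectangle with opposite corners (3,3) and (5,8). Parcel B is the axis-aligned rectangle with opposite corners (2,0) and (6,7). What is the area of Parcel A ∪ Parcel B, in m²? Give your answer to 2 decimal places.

30.00

By inclusion–exclusion:
Individual areas: |Parcel A| = 10, |Parcel B| = 28.
|Parcel A∩Parcel B|: x∈[3,5], y∈[3,7] → 2·4 = 8.
|Parcel A ∪ Parcel B| = 38 − 8 = 30.00.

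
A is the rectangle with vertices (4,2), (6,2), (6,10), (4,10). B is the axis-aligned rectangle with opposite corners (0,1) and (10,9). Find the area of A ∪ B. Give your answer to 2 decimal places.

82.00

By inclusion–exclusion:
Individual areas: |A| = 16, |B| = 80.
|A∩B|: x∈[4,6], y∈[2,9] → 2·7 = 14.
|A ∪ B| = 96 − 14 = 82.00.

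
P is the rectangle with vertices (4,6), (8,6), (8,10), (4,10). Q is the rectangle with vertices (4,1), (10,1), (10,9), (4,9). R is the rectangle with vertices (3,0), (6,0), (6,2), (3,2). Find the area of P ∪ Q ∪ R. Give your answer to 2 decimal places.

By inclusion–exclusion:
Individual areas: |P| = 16, |Q| = 48, |R| = 6.
|P∩Q|: x∈[4,8], y∈[6,9] → 4·3 = 12.
|P∩R| = 0 (no overlap).
|Q∩R|: x∈[4,6], y∈[1,2] → 2·1 = 2.
|P∩Q∩R| = 0.
|P ∪ Q ∪ R| = 70 − 14 + 0 = 56.00.

56.00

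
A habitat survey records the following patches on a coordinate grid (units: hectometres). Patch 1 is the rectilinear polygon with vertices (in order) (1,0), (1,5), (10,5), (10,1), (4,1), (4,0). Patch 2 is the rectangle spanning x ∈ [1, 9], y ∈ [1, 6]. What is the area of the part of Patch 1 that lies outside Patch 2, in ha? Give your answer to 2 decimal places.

|Patch 1| = 39, |Patch 1∩Patch 2| = 32.
|Patch 1 ∖ Patch 2| = |Patch 1| − |Patch 1∩Patch 2| = 39 − 32 = 7.00.

7.00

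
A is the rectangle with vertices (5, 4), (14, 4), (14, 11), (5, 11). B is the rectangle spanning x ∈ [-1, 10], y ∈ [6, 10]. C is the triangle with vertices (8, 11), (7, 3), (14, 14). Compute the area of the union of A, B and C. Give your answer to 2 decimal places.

By inclusion–exclusion:
Individual areas: |A| = 63, |B| = 44, |C| = 22.5.
|A∩B|: x∈[5,10], y∈[6,10] → 5·4 = 20.
|A∩C| = 16.108.
|B∩C| = 8.5649.
|A∩B∩C| = 8.5649.
|A ∪ B ∪ C| = 129.5 − 44.6729 + 8.5649 = 93.39.

93.39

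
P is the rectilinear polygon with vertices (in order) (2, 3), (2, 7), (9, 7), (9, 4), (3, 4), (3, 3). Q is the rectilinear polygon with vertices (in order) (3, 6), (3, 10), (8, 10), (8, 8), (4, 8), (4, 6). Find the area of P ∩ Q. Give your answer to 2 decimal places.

The intersection is the polygon with vertices (4,7), (4,6), (3,6), (3,7).
By the shoelace formula its area is 1.00.

1.00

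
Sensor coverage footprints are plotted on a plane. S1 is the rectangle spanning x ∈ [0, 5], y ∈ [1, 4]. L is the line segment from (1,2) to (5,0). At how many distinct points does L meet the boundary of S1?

1

The segment meets the boundary at (3,1).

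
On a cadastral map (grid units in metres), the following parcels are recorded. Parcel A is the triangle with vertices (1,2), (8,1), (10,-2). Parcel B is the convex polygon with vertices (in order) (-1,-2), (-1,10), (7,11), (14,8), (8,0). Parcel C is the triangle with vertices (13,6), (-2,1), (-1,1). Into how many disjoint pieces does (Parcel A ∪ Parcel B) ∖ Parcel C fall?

2

(Parcel A ∪ Parcel B) ∖ Parcel C splits into 2 disjoint pieces (area 44.4215, area 91.6111).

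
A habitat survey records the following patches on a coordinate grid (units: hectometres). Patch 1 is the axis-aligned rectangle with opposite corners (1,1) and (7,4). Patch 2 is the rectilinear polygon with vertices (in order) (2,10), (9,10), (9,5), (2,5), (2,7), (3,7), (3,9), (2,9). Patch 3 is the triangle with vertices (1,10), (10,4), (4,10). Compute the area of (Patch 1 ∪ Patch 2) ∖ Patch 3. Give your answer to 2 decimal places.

|Patch 1 ∪ Patch 2| = 51.
|(Patch 1 ∪ Patch 2) ∩ Patch 3| = 8.3333.
|(Patch 1 ∪ Patch 2) ∖ Patch 3| = 51 − 8.3333 = 42.67.

42.67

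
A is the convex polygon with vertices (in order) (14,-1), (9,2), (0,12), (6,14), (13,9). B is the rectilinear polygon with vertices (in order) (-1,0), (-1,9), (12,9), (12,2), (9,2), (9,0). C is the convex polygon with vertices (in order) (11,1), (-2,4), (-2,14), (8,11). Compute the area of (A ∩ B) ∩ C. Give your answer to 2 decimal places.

The region (A ∩ B) ∩ C is the polygon with vertices (8.6,9), (10.7,2), (9,2), (2.7,9).
By the shoelace formula its area is 26.60.

26.60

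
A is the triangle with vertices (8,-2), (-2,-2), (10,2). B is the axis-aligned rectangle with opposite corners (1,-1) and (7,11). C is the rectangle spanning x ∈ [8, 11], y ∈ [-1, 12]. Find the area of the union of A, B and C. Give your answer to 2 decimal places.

By inclusion–exclusion:
Individual areas: |A| = 20, |B| = 72, |C| = 39.
|A∩B| = 6.
|A∩C| = 3.0833.
|B∩C| = 0 (no overlap).
|A∩B∩C| = 0.
|A ∪ B ∪ C| = 131 − 9.0833 + 0 = 121.92.

121.92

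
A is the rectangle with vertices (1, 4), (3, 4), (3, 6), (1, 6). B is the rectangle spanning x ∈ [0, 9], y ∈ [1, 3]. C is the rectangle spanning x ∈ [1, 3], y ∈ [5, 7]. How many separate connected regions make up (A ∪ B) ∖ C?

2

(A ∪ B) ∖ C splits into 2 disjoint pieces (area 2, area 18).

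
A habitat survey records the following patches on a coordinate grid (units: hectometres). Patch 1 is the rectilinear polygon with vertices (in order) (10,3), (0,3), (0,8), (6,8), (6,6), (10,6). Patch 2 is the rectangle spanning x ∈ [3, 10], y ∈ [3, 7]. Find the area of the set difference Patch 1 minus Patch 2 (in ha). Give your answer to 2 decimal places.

|Patch 1| = 42, |Patch 1∩Patch 2| = 24.
|Patch 1 ∖ Patch 2| = |Patch 1| − |Patch 1∩Patch 2| = 42 − 24 = 18.00.

18.00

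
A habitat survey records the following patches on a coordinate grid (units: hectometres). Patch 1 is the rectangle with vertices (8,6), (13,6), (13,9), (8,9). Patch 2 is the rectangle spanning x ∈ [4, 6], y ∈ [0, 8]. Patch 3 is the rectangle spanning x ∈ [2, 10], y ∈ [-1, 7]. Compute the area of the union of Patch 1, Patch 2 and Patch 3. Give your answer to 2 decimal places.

79.00

By inclusion–exclusion:
Individual areas: |Patch 1| = 15, |Patch 2| = 16, |Patch 3| = 64.
|Patch 1∩Patch 2| = 0 (no overlap).
|Patch 1∩Patch 3|: x∈[8,10], y∈[6,7] → 2·1 = 2.
|Patch 2∩Patch 3|: x∈[4,6], y∈[0,7] → 2·7 = 14.
|Patch 1∩Patch 2∩Patch 3| = 0.
|Patch 1 ∪ Patch 2 ∪ Patch 3| = 95 − 16 + 0 = 79.00.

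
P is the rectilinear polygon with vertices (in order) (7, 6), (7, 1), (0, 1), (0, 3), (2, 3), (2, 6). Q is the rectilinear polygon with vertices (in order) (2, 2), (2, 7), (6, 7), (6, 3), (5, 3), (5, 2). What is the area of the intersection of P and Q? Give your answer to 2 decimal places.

15.00

The intersection is the polygon with vertices (2,6), (6,6), (6,3), (5,3), (5,2), (2,2), (2,3).
By the shoelace formula its area is 15.00.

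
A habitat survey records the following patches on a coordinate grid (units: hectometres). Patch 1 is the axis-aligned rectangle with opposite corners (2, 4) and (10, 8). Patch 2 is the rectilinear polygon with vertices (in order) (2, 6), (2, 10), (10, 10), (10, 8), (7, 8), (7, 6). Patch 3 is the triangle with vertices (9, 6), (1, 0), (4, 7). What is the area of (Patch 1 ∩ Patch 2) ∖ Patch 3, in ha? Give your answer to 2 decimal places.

|Patch 1 ∩ Patch 2| = 10.
|(Patch 1 ∩ Patch 2) ∩ Patch 3| = 2.3143.
|(Patch 1 ∩ Patch 2) ∖ Patch 3| = 10 − 2.3143 = 7.69.

7.69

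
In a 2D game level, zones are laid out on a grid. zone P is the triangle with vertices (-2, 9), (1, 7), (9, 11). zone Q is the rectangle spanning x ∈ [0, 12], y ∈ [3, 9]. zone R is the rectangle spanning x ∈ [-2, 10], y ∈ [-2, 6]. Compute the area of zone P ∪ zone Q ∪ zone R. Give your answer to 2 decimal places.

By inclusion–exclusion:
Individual areas: |zone P| = 14, |zone Q| = 72, |zone R| = 96.
|zone P∩zone Q| = 5.6667.
|zone P∩zone R| = 0.
|zone Q∩zone R|: x∈[0,10], y∈[3,6] → 10·3 = 30.
|zone P∩zone Q∩zone R| = 0.
|zone P ∪ zone Q ∪ zone R| = 182 − 35.6667 + 0 = 146.33.

146.33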